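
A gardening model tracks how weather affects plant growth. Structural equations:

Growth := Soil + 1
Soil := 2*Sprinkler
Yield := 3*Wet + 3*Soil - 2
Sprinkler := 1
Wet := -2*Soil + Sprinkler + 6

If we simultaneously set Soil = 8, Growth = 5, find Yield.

Setting Soil = 8, Growth = 5 by intervention discards those variables' equations.
Wet = -2*Soil + Sprinkler + 6  [with Soil=8, Sprinkler=1]  = -9
Yield = 3*Wet + 3*Soil - 2  [with Wet=-9, Soil=8]  = -5

-5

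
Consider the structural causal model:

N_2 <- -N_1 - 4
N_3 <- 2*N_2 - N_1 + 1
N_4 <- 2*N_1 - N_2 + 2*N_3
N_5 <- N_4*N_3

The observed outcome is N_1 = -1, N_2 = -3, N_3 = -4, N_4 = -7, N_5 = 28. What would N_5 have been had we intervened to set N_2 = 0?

4

do(N_2=0) replaces the equation N_2 <- -N_1 - 4 with the constant N_2 = 0.
N_3 = 2*N_2 - N_1 + 1  [with N_2=0, N_1=-1]  = 2
N_4 = 2*N_1 - N_2 + 2*N_3  [with N_1=-1, N_2=0, N_3=2]  = 2
N_5 = N_4*N_3  [with N_4=2, N_3=2]  = 4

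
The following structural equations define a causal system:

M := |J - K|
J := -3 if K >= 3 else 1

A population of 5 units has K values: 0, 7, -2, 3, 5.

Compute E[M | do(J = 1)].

Under do(J=1), J's equation is replaced by J=1 for every unit. Per-unit M: 1, 6, 3, 2, 4. Mean = 3.2.

3.2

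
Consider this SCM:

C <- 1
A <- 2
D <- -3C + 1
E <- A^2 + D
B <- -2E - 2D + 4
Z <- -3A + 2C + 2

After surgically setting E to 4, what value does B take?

0

Intervening sets E = 4 and removes its equation (E <- A^2 + D).
D = -3C + 1  [with C=1]  = -2
B = -2E - 2D + 4  [with E=4, D=-2]  = 0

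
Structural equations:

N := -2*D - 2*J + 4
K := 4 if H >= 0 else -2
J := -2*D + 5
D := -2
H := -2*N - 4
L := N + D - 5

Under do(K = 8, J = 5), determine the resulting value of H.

Setting K = 8, J = 5 by intervention discards those variables' equations.
N = -2*D - 2*J + 4  [with D=-2, J=5]  = -2
H = -2*N - 4  [with N=-2]  = 0

0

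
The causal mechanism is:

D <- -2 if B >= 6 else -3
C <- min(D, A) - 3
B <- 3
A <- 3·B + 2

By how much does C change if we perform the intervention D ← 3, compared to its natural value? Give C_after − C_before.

Under do(D=3), the mechanism D <- -2 if B >= 6 else -3 is discarded; D is fixed at 3.
A = 3·B + 2  [with B=3]  = 11
C = min(D, A) - 3  [with D=3, A=11]  = 0
Without intervention: D = -2 if B >= 6 else -3  [with B=3]  = -3; A = 3·B + 2  [with B=3]  = 11; C = min(D, A) - 3  [with D=-3, A=11]  = -6.
Change = 0 − (-6) = 6.

6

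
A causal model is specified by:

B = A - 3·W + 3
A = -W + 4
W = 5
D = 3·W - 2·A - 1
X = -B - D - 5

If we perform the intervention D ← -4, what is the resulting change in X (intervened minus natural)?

do(D=-4) replaces the equation D = 3·W - 2·A - 1 with the constant D = -4.
A = -W + 4  [with W=5]  = -1
B = A - 3·W + 3  [with A=-1, W=5]  = -13
X = -B - D - 5  [with B=-13, D=-4]  = 12
Without intervention: A = -W + 4  [with W=5]  = -1; D = 3·W - 2·A - 1  [with W=5, A=-1]  = 16; B = A - 3·W + 3  [with A=-1, W=5]  = -13; X = -B - D - 5  [with B=-13, D=16]  = -8.
Change = 12 − (-8) = 20.

20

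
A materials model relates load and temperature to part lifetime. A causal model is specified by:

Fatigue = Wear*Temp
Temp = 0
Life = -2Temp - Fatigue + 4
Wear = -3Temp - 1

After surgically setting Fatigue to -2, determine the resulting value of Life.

The intervention breaks the incoming arrows to Fatigue: Fatigue = Wear*Temp no longer applies, and Fatigue = -2.
Life = -2Temp - Fatigue + 4  [with Temp=0, Fatigue=-2]  = 6

6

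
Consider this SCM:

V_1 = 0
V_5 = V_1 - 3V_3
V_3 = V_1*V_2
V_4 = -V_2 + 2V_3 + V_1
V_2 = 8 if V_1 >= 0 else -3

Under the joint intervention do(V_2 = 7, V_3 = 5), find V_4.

Setting V_2 = 7, V_3 = 5 by intervention discards those variables' equations.
V_4 = -V_2 + 2V_3 + V_1  [with V_2=7, V_3=5, V_1=0]  = 3

3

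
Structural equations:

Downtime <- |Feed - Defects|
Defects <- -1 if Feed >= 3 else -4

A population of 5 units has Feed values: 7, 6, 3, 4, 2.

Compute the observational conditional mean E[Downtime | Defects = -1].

E[Downtime|Defects=-1] averages over only the 4 units with Defects=-1 (Feed = 7, 6, 3, 4): Downtime = 8, 7, 4, 5, mean 6.

6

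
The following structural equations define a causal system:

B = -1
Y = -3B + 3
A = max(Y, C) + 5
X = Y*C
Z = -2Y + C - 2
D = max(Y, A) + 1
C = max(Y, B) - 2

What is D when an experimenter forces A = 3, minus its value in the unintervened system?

Under do(A=3), the mechanism A = max(Y, C) + 5 is discarded; A is fixed at 3.
Y = -3B + 3  [with B=-1]  = 6
D = max(Y, A) + 1  [with Y=6, A=3]  = 7
Without intervention: Y = -3B + 3  [with B=-1]  = 6; C = max(Y, B) - 2  [with Y=6, B=-1]  = 4; A = max(Y, C) + 5  [with Y=6, C=4]  = 11; D = max(Y, A) + 1  [with Y=6, A=11]  = 12.
Change = 7 − 12 = -5.

-5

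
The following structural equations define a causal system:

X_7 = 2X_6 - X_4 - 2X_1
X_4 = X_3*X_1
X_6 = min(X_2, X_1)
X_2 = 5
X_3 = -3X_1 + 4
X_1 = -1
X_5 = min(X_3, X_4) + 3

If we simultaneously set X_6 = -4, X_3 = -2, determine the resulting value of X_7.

Under do(X_6 = -4, X_3 = -2), each intervened variable's structural equation is replaced by its fixed value.
X_4 = X_3*X_1  [with X_3=-2, X_1=-1]  = 2
X_7 = 2X_6 - X_4 - 2X_1  [with X_6=-4, X_4=2, X_1=-1]  = -8

-8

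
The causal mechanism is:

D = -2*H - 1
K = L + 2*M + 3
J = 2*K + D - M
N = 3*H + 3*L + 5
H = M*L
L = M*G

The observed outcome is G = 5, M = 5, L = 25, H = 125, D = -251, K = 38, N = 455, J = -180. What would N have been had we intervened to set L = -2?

-31

The intervention breaks the incoming arrows to L: L = M*G no longer applies, and L = -2.
H = M*L  [with M=5, L=-2]  = -10
N = 3*H + 3*L + 5  [with H=-10, L=-2]  = -31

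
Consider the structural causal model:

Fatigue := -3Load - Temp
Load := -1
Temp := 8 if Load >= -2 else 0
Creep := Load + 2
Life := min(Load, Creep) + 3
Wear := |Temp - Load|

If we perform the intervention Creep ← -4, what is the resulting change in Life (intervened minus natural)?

-3

The intervention breaks the incoming arrows to Creep: Creep := Load + 2 no longer applies, and Creep = -4.
Life = min(Load, Creep) + 3  [with Load=-1, Creep=-4]  = -1
Without intervention: Creep = Load + 2  [with Load=-1]  = 1; Life = min(Load, Creep) + 3  [with Load=-1, Creep=1]  = 2.
Change = -1 − 2 = -3.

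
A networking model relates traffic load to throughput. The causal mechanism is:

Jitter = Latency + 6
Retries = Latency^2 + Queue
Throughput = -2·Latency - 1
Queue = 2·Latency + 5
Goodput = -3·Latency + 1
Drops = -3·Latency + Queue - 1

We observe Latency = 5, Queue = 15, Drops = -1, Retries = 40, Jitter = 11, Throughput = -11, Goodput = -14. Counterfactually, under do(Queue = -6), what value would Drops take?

-22

The intervention breaks the incoming arrows to Queue: Queue = 2·Latency + 5 no longer applies, and Queue = -6.
Drops = -3·Latency + Queue - 1  [with Latency=5, Queue=-6]  = -22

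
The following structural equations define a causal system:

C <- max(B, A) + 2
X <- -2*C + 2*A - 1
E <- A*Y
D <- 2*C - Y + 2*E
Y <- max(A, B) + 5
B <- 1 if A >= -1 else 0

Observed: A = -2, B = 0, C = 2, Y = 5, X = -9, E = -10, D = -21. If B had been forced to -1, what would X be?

-7

do(B=-1) replaces the equation B <- 1 if A >= -1 else 0 with the constant B = -1.
C = max(B, A) + 2  [with B=-1, A=-2]  = 1
X = -2*C + 2*A - 1  [with C=1, A=-2]  = -7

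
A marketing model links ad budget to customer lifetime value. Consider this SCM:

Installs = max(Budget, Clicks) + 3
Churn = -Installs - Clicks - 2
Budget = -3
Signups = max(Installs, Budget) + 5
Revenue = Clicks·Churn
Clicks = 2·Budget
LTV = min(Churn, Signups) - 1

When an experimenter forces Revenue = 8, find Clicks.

-6

do(Revenue=8) replaces the equation Revenue = Clicks·Churn with the constant Revenue = 8.
Clicks is not downstream of the intervention, so its value is determined by the original equations.
Clicks = 2·Budget  [with Budget=-3]  = -6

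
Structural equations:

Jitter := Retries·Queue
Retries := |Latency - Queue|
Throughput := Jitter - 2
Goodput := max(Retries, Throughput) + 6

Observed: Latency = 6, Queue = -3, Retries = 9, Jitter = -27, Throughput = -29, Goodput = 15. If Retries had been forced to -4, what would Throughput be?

10

do(Retries=-4) replaces the equation Retries := |Latency - Queue| with the constant Retries = -4.
Jitter = Retries·Queue  [with Retries=-4, Queue=-3]  = 12
Throughput = Jitter - 2  [with Jitter=12]  = 10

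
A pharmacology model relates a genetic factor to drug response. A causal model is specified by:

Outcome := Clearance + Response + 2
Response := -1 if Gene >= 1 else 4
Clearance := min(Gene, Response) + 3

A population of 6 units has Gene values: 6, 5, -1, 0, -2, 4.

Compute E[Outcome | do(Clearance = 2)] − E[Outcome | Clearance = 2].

The intervention sets Clearance=2 in all 6 units regardless of Gene. Recomputing Outcome per unit gives 3, 3, 8, 8, 8, 3; average 5.5.
E[Outcome|Clearance=2] averages over only the 4 units with Clearance=2 (Gene = 6, 5, -1, 4): Outcome = 3, 3, 8, 3, mean 4.25.
Difference = 5.5 − 4.25 = 1.25.

1.25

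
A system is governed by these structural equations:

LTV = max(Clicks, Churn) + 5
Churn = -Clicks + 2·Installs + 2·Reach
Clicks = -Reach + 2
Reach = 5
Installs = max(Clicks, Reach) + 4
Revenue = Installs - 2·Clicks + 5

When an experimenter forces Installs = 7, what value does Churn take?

The intervention breaks the incoming arrows to Installs: Installs = max(Clicks, Reach) + 4 no longer applies, and Installs = 7.
Clicks = -Reach + 2  [with Reach=5]  = -3
Churn = -Clicks + 2·Installs + 2·Reach  [with Clicks=-3, Installs=7, Reach=5]  = 27

27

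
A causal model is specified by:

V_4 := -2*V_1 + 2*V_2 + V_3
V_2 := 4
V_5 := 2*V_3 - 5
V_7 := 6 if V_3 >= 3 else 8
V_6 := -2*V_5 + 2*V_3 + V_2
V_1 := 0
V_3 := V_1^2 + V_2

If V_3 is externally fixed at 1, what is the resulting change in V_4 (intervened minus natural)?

The intervention breaks the incoming arrows to V_3: V_3 := V_1^2 + V_2 no longer applies, and V_3 = 1.
V_4 = -2*V_1 + 2*V_2 + V_3  [with V_1=0, V_2=4, V_3=1]  = 9
Without intervention: V_3 = V_1^2 + V_2  [with V_1=0, V_2=4]  = 4; V_4 = -2*V_1 + 2*V_2 + V_3  [with V_1=0, V_2=4, V_3=4]  = 12.
Change = 9 − 12 = -3.

-3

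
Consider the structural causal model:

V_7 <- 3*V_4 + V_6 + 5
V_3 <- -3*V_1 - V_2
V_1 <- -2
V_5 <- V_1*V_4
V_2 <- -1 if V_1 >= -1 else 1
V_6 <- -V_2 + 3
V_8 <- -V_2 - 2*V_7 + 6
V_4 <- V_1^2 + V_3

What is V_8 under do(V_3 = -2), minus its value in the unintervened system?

42

The intervention breaks the incoming arrows to V_3: V_3 <- -3*V_1 - V_2 no longer applies, and V_3 = -2.
V_2 = -1 if V_1 >= -1 else 1  [with V_1=-2]  = 1
V_4 = V_1^2 + V_3  [with V_1=-2, V_3=-2]  = 2
V_6 = -V_2 + 3  [with V_2=1]  = 2
V_7 = 3*V_4 + V_6 + 5  [with V_4=2, V_6=2]  = 13
V_8 = -V_2 - 2*V_7 + 6  [with V_2=1, V_7=13]  = -21
Without intervention: V_2 = -1 if V_1 >= -1 else 1  [with V_1=-2]  = 1; V_3 = -3*V_1 - V_2  [with V_1=-2, V_2=1]  = 5; V_4 = V_1^2 + V_3  [with V_1=-2, V_3=5]  = 9; V_6 = -V_2 + 3  [with V_2=1]  = 2; V_7 = 3*V_4 + V_6 + 5  [with V_4=9, V_6=2]  = 34; V_8 = -V_2 - 2*V_7 + 6  [with V_2=1, V_7=34]  = -63.
Change = -21 − (-63) = 42.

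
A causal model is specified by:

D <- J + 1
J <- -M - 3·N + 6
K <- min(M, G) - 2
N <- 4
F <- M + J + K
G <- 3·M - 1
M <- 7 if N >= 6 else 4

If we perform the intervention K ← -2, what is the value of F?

-8

Intervening sets K = -2 and removes its equation (K <- min(M, G) - 2).
M = 7 if N >= 6 else 4  [with N=4]  = 4
J = -M - 3·N + 6  [with M=4, N=4]  = -10
F = M + J + K  [with M=4, J=-10, K=-2]  = -8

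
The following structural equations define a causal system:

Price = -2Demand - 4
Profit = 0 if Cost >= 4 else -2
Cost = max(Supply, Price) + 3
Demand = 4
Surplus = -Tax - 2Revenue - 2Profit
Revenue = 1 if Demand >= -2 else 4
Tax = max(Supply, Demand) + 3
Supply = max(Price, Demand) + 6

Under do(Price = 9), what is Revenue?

1

do(Price=9) replaces the equation Price = -2Demand - 4 with the constant Price = 9.
Since Revenue is not a descendant of the intervened variable, it is unaffected.
Revenue = 1 if Demand >= -2 else 4  [with Demand=4]  = 1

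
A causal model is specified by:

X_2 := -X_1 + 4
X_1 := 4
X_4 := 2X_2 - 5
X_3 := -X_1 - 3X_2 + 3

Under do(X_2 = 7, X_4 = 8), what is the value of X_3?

The joint intervention fixes X_2 = 7, X_4 = 8, removing each variable's own equation.
X_3 = -X_1 - 3X_2 + 3  [with X_1=4, X_2=7]  = -22

-22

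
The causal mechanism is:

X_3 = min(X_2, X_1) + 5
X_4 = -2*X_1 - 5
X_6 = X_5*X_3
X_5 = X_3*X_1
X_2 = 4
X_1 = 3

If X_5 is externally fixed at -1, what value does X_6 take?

The intervention breaks the incoming arrows to X_5: X_5 = X_3*X_1 no longer applies, and X_5 = -1.
X_3 = min(X_2, X_1) + 5  [with X_2=4, X_1=3]  = 8
X_6 = X_5*X_3  [with X_5=-1, X_3=8]  = -8

-8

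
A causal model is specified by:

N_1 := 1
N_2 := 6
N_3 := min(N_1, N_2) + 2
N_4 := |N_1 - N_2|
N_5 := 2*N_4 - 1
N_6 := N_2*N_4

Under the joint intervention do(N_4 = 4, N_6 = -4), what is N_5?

Setting N_4 = 4, N_6 = -4 by intervention discards those variables' equations.
N_5 = 2*N_4 - 1  [with N_4=4]  = 7

7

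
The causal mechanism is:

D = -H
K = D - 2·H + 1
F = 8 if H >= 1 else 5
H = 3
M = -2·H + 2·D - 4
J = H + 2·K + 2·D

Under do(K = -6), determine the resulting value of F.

Intervening sets K = -6 and removes its equation (K = D - 2·H + 1).
No directed path runs from K to F, so F keeps its natural value.
F = 8 if H >= 1 else 5  [with H=3]  = 8

8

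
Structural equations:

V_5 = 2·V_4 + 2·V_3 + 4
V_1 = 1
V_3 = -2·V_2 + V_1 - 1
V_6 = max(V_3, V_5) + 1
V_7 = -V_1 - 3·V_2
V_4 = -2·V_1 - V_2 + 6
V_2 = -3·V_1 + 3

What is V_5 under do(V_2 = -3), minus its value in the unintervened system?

do(V_2=-3) replaces the equation V_2 = -3·V_1 + 3 with the constant V_2 = -3.
V_3 = -2·V_2 + V_1 - 1  [with V_2=-3, V_1=1]  = 6
V_4 = -2·V_1 - V_2 + 6  [with V_1=1, V_2=-3]  = 7
V_5 = 2·V_4 + 2·V_3 + 4  [with V_4=7, V_3=6]  = 30
Without intervention: V_2 = -3·V_1 + 3  [with V_1=1]  = 0; V_3 = -2·V_2 + V_1 - 1  [with V_2=0, V_1=1]  = 0; V_4 = -2·V_1 - V_2 + 6  [with V_1=1, V_2=0]  = 4; V_5 = 2·V_4 + 2·V_3 + 4  [with V_4=4, V_3=0]  = 12.
Change = 30 − 12 = 18.

18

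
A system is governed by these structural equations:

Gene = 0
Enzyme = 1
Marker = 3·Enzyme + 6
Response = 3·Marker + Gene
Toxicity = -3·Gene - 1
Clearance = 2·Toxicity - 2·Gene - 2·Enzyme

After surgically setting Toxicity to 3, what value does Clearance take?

The intervention breaks the incoming arrows to Toxicity: Toxicity = -3·Gene - 1 no longer applies, and Toxicity = 3.
Clearance = 2·Toxicity - 2·Gene - 2·Enzyme  [with Toxicity=3, Gene=0, Enzyme=1]  = 4

4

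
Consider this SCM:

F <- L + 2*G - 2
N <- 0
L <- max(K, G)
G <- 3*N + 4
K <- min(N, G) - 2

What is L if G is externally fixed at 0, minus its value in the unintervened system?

-4

Under do(G=0), the mechanism G <- 3*N + 4 is discarded; G is fixed at 0.
K = min(N, G) - 2  [with N=0, G=0]  = -2
L = max(K, G)  [with K=-2, G=0]  = 0
Without intervention: G = 3*N + 4  [with N=0]  = 4; K = min(N, G) - 2  [with N=0, G=4]  = -2; L = max(K, G)  [with K=-2, G=4]  = 4.
Change = 0 − 4 = -4.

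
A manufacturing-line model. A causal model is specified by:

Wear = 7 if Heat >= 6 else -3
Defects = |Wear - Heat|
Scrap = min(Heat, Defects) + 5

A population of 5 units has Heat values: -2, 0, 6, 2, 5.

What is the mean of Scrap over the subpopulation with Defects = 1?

Conditioning on Defects=1 selects the 2 unit(s) with Heat ∈ {-2, 6}. Their Scrap values: 3, 6. Mean = 4.5.

4.5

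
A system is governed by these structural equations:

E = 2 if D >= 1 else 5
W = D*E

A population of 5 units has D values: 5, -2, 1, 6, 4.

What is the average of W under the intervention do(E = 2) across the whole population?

Every unit gets E=2 under the intervention. W values become 10, -4, 2, 12, 8; E[W|do(E=2)] = 5.6.

5.6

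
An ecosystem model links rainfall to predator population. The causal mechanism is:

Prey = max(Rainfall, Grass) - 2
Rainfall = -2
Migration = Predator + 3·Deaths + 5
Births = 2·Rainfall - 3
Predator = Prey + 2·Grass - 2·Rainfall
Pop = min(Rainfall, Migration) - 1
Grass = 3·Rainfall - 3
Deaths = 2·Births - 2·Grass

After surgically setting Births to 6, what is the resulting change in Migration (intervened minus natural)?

78

Under do(Births=6), the mechanism Births = 2·Rainfall - 3 is discarded; Births is fixed at 6.
Grass = 3·Rainfall - 3  [with Rainfall=-2]  = -9
Prey = max(Rainfall, Grass) - 2  [with Rainfall=-2, Grass=-9]  = -4
Predator = Prey + 2·Grass - 2·Rainfall  [with Prey=-4, Grass=-9, Rainfall=-2]  = -18
Deaths = 2·Births - 2·Grass  [with Births=6, Grass=-9]  = 30
Migration = Predator + 3·Deaths + 5  [with Predator=-18, Deaths=30]  = 77
Without intervention: Grass = 3·Rainfall - 3  [with Rainfall=-2]  = -9; Prey = max(Rainfall, Grass) - 2  [with Rainfall=-2, Grass=-9]  = -4; Predator = Prey + 2·Grass - 2·Rainfall  [with Prey=-4, Grass=-9, Rainfall=-2]  = -18; Births = 2·Rainfall - 3  [with Rainfall=-2]  = -7; Deaths = 2·Births - 2·Grass  [with Births=-7, Grass=-9]  = 4; Migration = Predator + 3·Deaths + 5  [with Predator=-18, Deaths=4]  = -1.
Change = 77 − (-1) = 78.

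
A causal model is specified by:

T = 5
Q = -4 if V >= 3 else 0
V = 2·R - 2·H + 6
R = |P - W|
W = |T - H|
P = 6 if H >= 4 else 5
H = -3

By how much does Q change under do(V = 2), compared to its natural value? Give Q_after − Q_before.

4

Intervening sets V = 2 and removes its equation (V = 2·R - 2·H + 6).
Q = -4 if V >= 3 else 0  [with V=2]  = 0
Without intervention: W = |T - H|  [with T=5, H=-3]  = 8; P = 6 if H >= 4 else 5  [with H=-3]  = 5; R = |P - W|  [with P=5, W=8]  = 3; V = 2·R - 2·H + 6  [with R=3, H=-3]  = 18; Q = -4 if V >= 3 else 0  [with V=18]  = -4.
Change = 0 − (-4) = 4.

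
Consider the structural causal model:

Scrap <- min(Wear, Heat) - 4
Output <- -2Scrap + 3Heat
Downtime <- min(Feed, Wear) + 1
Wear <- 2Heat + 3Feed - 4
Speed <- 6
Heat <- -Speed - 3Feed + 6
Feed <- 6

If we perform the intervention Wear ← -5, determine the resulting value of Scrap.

-22

Intervening sets Wear = -5 and removes its equation (Wear <- 2Heat + 3Feed - 4).
Heat = -Speed - 3Feed + 6  [with Speed=6, Feed=6]  = -18
Scrap = min(Wear, Heat) - 4  [with Wear=-5, Heat=-18]  = -22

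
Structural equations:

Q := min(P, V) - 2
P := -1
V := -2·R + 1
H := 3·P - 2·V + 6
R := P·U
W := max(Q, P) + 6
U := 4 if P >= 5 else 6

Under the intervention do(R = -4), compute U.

Under do(R=-4), the mechanism R := P·U is discarded; R is fixed at -4.
Since U is not a descendant of the intervened variable, it is unaffected.
U = 4 if P >= 5 else 6  [with P=-1]  = 6

6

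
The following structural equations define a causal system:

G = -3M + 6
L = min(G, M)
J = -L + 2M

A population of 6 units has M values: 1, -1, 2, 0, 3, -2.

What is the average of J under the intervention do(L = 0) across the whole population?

1

Under do(L=0), L's equation is replaced by L=0 for every unit. Per-unit J: 2, -2, 4, 0, 6, -4. Mean = 1.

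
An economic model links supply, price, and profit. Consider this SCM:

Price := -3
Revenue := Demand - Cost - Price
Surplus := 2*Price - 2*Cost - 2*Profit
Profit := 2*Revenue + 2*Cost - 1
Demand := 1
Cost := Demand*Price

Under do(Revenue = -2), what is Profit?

Intervening sets Revenue = -2 and removes its equation (Revenue := Demand - Cost - Price).
Cost = Demand*Price  [with Demand=1, Price=-3]  = -3
Profit = 2*Revenue + 2*Cost - 1  [with Revenue=-2, Cost=-3]  = -11

-11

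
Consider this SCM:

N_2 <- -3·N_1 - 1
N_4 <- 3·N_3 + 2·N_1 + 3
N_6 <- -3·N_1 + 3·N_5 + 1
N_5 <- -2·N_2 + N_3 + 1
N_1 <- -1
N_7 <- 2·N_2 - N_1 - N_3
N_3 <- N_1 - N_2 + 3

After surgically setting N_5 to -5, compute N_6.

-11

The intervention breaks the incoming arrows to N_5: N_5 <- -2·N_2 + N_3 + 1 no longer applies, and N_5 = -5.
N_6 = -3·N_1 + 3·N_5 + 1  [with N_1=-1, N_5=-5]  = -11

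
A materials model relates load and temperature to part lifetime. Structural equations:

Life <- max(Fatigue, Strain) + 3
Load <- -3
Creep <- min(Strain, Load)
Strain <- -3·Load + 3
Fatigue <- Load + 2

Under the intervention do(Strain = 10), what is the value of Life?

do(Strain=10) replaces the equation Strain <- -3·Load + 3 with the constant Strain = 10.
Fatigue = Load + 2  [with Load=-3]  = -1
Life = max(Fatigue, Strain) + 3  [with Fatigue=-1, Strain=10]  = 13

13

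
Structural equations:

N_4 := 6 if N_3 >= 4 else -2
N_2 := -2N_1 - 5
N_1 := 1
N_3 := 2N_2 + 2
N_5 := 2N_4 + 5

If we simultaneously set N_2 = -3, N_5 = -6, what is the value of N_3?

Under do(N_2 = -3, N_5 = -6), each intervened variable's structural equation is replaced by its fixed value.
N_3 = 2N_2 + 2  [with N_2=-3]  = -4

-4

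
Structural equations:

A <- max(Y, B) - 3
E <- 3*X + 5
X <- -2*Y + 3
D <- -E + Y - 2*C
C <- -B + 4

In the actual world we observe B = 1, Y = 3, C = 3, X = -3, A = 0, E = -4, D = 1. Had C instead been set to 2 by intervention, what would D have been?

The intervention breaks the incoming arrows to C: C <- -B + 4 no longer applies, and C = 2.
X = -2*Y + 3  [with Y=3]  = -3
E = 3*X + 5  [with X=-3]  = -4
D = -E + Y - 2*C  [with E=-4, Y=3, C=2]  = 3

3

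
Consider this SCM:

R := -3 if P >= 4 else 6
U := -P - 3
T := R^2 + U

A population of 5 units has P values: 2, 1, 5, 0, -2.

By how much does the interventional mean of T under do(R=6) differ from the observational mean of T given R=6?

Under do(R=6), R's equation is replaced by R=6 for every unit. Per-unit T: 31, 32, 28, 33, 35. Mean = 31.8.
Observing R=6 restricts to units where R's equation naturally yields 6: P ∈ {2, 1, 0, -2}. In that subpopulation T = 31, 32, 33, 35, mean 32.75.
Difference = 31.8 − 32.75 = -0.95.

-0.95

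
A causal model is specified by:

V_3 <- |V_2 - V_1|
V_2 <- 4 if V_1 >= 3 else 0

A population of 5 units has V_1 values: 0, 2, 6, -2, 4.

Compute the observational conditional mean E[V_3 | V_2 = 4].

E[V_3|V_2=4] averages over only the 2 units with V_2=4 (V_1 = 6, 4): V_3 = 2, 0, mean 1.

1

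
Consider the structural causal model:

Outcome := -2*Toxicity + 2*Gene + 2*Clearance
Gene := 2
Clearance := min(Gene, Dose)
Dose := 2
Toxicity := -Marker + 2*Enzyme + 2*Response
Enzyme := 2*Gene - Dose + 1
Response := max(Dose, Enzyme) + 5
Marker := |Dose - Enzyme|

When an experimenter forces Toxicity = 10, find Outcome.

Intervening sets Toxicity = 10 and removes its equation (Toxicity := -Marker + 2*Enzyme + 2*Response).
Clearance = min(Gene, Dose)  [with Gene=2, Dose=2]  = 2
Outcome = -2*Toxicity + 2*Gene + 2*Clearance  [with Toxicity=10, Gene=2, Clearance=2]  = -12

-12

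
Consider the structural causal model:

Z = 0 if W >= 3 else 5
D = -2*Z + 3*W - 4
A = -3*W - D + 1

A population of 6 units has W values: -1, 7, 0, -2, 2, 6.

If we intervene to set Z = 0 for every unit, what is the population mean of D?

do(Z=0) breaks Z's dependence on W. With Z=0 fixed, D across the units is -7, 17, -4, -10, 2, 14, mean 2.

2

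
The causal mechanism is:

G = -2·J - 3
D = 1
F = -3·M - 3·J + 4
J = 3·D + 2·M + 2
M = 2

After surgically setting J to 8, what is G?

-19

do(J=8) replaces the equation J = 3·D + 2·M + 2 with the constant J = 8.
G = -2·J - 3  [with J=8]  = -19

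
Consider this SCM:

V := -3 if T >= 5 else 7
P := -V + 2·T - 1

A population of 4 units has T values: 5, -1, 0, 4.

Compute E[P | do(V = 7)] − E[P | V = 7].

2

do(V=7) breaks V's dependence on T. With V=7 fixed, P across the units is 2, -10, -8, 0, mean -4.
Conditioning on V=7 selects the 3 unit(s) with T ∈ {-1, 0, 4}. Their P values: -10, -8, 0. Mean = -6.
Difference = -4 − (-6) = 2.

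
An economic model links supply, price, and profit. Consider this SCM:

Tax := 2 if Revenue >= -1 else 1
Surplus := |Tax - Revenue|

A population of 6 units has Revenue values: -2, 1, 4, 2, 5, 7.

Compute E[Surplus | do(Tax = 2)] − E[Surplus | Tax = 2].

do(Tax=2) breaks Tax's dependence on Revenue. With Tax=2 fixed, Surplus across the units is 4, 1, 2, 0, 3, 5, mean 2.5.
Conditioning on Tax=2 selects the 5 unit(s) with Revenue ∈ {1, 4, 2, 5, 7}. Their Surplus values: 1, 2, 0, 3, 5. Mean = 2.2.
Difference = 2.5 − 2.2 = 0.3.

0.3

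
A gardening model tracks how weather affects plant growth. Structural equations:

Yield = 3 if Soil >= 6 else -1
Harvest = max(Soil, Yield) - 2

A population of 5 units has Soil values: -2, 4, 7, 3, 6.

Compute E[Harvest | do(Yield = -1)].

do(Yield=-1) breaks Yield's dependence on Soil. With Yield=-1 fixed, Harvest across the units is -3, 2, 5, 1, 4, mean 1.8.

1.8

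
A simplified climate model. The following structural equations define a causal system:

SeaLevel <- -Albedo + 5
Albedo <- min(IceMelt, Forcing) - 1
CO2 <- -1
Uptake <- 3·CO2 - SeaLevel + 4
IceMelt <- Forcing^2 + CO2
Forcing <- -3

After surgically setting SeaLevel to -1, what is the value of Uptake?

2

The intervention breaks the incoming arrows to SeaLevel: SeaLevel <- -Albedo + 5 no longer applies, and SeaLevel = -1.
Uptake = 3·CO2 - SeaLevel + 4  [with CO2=-1, SeaLevel=-1]  = 2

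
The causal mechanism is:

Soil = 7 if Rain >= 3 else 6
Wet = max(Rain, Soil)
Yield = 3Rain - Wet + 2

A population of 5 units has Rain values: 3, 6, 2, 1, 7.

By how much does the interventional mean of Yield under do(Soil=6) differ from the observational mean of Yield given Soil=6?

do(Soil=6) breaks Soil's dependence on Rain. With Soil=6 fixed, Yield across the units is 5, 14, 2, -1, 16, mean 7.2.
E[Yield|Soil=6] averages over only the 2 units with Soil=6 (Rain = 2, 1): Yield = 2, -1, mean 0.5.
Difference = 7.2 − 0.5 = 6.7.

6.7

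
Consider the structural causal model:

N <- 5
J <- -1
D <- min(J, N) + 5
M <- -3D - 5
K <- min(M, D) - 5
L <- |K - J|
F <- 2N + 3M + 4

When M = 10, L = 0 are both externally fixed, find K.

Setting M = 10, L = 0 by intervention discards those variables' equations.
D = min(J, N) + 5  [with J=-1, N=5]  = 4
K = min(M, D) - 5  [with M=10, D=4]  = -1

-1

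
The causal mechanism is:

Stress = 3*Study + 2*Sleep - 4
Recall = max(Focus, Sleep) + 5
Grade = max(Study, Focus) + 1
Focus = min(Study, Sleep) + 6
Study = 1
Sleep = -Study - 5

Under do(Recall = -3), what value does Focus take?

The intervention breaks the incoming arrows to Recall: Recall = max(Focus, Sleep) + 5 no longer applies, and Recall = -3.
Since Focus is not a descendant of the intervened variable, it is unaffected.
Sleep = -Study - 5  [with Study=1]  = -6
Focus = min(Study, Sleep) + 6  [with Study=1, Sleep=-6]  = 0

0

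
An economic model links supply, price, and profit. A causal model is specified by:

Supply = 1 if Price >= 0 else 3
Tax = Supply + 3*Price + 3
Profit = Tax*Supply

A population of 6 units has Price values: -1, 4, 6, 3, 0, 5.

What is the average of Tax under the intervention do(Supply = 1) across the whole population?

Under do(Supply=1), Supply's equation is replaced by Supply=1 for every unit. Per-unit Tax: 1, 16, 22, 13, 4, 19. Mean = 12.5.

12.5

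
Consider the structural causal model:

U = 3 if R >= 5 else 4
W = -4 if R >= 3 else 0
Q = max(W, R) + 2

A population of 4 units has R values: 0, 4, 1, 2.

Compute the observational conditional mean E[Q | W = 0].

3

Conditioning on W=0 selects the 3 unit(s) with R ∈ {0, 1, 2}. Their Q values: 2, 3, 4. Mean = 3.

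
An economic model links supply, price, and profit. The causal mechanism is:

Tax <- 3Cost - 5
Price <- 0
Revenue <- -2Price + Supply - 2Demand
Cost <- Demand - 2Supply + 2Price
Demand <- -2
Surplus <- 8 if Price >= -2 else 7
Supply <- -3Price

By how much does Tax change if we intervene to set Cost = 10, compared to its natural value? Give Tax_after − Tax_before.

Under do(Cost=10), the mechanism Cost <- Demand - 2Supply + 2Price is discarded; Cost is fixed at 10.
Tax = 3Cost - 5  [with Cost=10]  = 25
Without intervention: Supply = -3Price  [with Price=0]  = 0; Cost = Demand - 2Supply + 2Price  [with Demand=-2, Supply=0, Price=0]  = -2; Tax = 3Cost - 5  [with Cost=-2]  = -11.
Change = 25 − (-11) = 36.

36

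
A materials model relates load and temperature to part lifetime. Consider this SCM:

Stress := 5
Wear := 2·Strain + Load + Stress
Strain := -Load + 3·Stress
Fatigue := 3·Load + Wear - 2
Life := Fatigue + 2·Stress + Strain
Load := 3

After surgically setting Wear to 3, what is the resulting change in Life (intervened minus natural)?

-29

Under do(Wear=3), the mechanism Wear := 2·Strain + Load + Stress is discarded; Wear is fixed at 3.
Strain = -Load + 3·Stress  [with Load=3, Stress=5]  = 12
Fatigue = 3·Load + Wear - 2  [with Load=3, Wear=3]  = 10
Life = Fatigue + 2·Stress + Strain  [with Fatigue=10, Stress=5, Strain=12]  = 32
Without intervention: Strain = -Load + 3·Stress  [with Load=3, Stress=5]  = 12; Wear = 2·Strain + Load + Stress  [with Strain=12, Load=3, Stress=5]  = 32; Fatigue = 3·Load + Wear - 2  [with Load=3, Wear=32]  = 39; Life = Fatigue + 2·Stress + Strain  [with Fatigue=39, Stress=5, Strain=12]  = 61.
Change = 32 − 61 = -29.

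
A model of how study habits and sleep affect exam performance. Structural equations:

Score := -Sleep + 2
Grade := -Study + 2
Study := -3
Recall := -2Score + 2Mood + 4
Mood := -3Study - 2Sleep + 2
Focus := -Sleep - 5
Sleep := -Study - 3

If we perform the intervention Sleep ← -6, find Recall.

Under do(Sleep=-6), the mechanism Sleep := -Study - 3 is discarded; Sleep is fixed at -6.
Score = -Sleep + 2  [with Sleep=-6]  = 8
Mood = -3Study - 2Sleep + 2  [with Study=-3, Sleep=-6]  = 23
Recall = -2Score + 2Mood + 4  [with Score=8, Mood=23]  = 34

34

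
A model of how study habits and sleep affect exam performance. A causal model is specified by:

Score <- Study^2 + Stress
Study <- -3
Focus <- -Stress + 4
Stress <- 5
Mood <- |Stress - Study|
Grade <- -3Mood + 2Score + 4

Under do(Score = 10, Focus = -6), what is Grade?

The joint intervention fixes Score = 10, Focus = -6, removing each variable's own equation.
Mood = |Stress - Study|  [with Stress=5, Study=-3]  = 8
Grade = -3Mood + 2Score + 4  [with Mood=8, Score=10]  = 0

0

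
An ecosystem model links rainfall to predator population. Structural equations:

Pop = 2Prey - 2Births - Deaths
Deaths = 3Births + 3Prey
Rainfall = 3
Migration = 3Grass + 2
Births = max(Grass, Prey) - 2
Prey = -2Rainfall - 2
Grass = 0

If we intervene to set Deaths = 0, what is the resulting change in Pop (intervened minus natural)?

Under do(Deaths=0), the mechanism Deaths = 3Births + 3Prey is discarded; Deaths is fixed at 0.
Prey = -2Rainfall - 2  [with Rainfall=3]  = -8
Births = max(Grass, Prey) - 2  [with Grass=0, Prey=-8]  = -2
Pop = 2Prey - 2Births - Deaths  [with Prey=-8, Births=-2, Deaths=0]  = -12
Without intervention: Prey = -2Rainfall - 2  [with Rainfall=3]  = -8; Births = max(Grass, Prey) - 2  [with Grass=0, Prey=-8]  = -2; Deaths = 3Births + 3Prey  [with Births=-2, Prey=-8]  = -30; Pop = 2Prey - 2Births - Deaths  [with Prey=-8, Births=-2, Deaths=-30]  = 18.
Change = -12 − 18 = -30.

-30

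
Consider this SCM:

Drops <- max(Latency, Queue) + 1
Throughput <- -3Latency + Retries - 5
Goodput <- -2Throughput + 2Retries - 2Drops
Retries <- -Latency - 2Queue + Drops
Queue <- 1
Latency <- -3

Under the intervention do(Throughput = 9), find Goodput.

-16

The intervention breaks the incoming arrows to Throughput: Throughput <- -3Latency + Retries - 5 no longer applies, and Throughput = 9.
Drops = max(Latency, Queue) + 1  [with Latency=-3, Queue=1]  = 2
Retries = -Latency - 2Queue + Drops  [with Latency=-3, Queue=1, Drops=2]  = 3
Goodput = -2Throughput + 2Retries - 2Drops  [with Throughput=9, Retries=3, Drops=2]  = -16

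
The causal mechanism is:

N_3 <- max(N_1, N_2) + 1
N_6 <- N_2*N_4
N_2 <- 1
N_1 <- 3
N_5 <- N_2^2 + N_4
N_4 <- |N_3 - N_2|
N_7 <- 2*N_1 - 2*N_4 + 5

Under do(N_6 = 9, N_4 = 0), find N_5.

1

Setting N_6 = 9, N_4 = 0 by intervention discards those variables' equations.
N_5 = N_2^2 + N_4  [with N_2=1, N_4=0]  = 1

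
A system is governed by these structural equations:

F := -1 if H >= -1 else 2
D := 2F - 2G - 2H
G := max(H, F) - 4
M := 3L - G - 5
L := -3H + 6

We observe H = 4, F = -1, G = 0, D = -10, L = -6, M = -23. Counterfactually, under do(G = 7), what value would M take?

The intervention breaks the incoming arrows to G: G := max(H, F) - 4 no longer applies, and G = 7.
L = -3H + 6  [with H=4]  = -6
M = 3L - G - 5  [with L=-6, G=7]  = -30

-30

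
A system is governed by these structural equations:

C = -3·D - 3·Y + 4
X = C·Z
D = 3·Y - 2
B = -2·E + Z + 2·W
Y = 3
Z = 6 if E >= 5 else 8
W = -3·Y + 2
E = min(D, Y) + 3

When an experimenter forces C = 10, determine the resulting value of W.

Intervening sets C = 10 and removes its equation (C = -3·D - 3·Y + 4).
No directed path runs from C to W, so W keeps its natural value.
W = -3·Y + 2  [with Y=3]  = -7

-7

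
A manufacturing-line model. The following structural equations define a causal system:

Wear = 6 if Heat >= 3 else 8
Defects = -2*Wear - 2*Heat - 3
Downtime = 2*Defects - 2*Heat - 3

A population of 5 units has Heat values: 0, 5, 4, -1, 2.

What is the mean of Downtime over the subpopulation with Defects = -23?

-55

Observing Defects=-23 restricts to units where Defects's equation naturally yields -23: Heat ∈ {4, 2}. In that subpopulation Downtime = -57, -53, mean -55.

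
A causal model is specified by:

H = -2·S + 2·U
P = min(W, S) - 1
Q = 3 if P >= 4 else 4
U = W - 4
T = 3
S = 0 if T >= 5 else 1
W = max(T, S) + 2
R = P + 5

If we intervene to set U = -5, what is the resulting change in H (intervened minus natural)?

Under do(U=-5), the mechanism U = W - 4 is discarded; U is fixed at -5.
S = 0 if T >= 5 else 1  [with T=3]  = 1
H = -2·S + 2·U  [with S=1, U=-5]  = -12
Without intervention: S = 0 if T >= 5 else 1  [with T=3]  = 1; W = max(T, S) + 2  [with T=3, S=1]  = 5; U = W - 4  [with W=5]  = 1; H = -2·S + 2·U  [with S=1, U=1]  = 0.
Change = -12 − 0 = -12.

-12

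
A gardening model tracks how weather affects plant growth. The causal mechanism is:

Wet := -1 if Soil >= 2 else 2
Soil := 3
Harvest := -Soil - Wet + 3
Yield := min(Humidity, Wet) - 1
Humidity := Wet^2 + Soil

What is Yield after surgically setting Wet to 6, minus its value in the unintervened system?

7

Under do(Wet=6), the mechanism Wet := -1 if Soil >= 2 else 2 is discarded; Wet is fixed at 6.
Humidity = Wet^2 + Soil  [with Wet=6, Soil=3]  = 39
Yield = min(Humidity, Wet) - 1  [with Humidity=39, Wet=6]  = 5
Without intervention: Wet = -1 if Soil >= 2 else 2  [with Soil=3]  = -1; Humidity = Wet^2 + Soil  [with Wet=-1, Soil=3]  = 4; Yield = min(Humidity, Wet) - 1  [with Humidity=4, Wet=-1]  = -2.
Change = 5 − (-2) = 7.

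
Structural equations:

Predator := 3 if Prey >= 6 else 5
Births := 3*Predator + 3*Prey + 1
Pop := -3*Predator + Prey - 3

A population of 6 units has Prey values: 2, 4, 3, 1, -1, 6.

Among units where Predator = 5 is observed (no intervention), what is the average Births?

E[Births|Predator=5] averages over only the 5 units with Predator=5 (Prey = 2, 4, 3, 1, -1): Births = 22, 28, 25, 19, 13, mean 21.4.

21.4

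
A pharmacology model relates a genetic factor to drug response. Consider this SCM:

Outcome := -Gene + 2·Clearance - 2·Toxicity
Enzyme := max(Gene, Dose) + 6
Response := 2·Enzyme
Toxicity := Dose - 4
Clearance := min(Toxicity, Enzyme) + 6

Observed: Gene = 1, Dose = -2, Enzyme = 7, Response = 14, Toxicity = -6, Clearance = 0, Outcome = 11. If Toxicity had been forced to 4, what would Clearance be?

The intervention breaks the incoming arrows to Toxicity: Toxicity := Dose - 4 no longer applies, and Toxicity = 4.
Enzyme = max(Gene, Dose) + 6  [with Gene=1, Dose=-2]  = 7
Clearance = min(Toxicity, Enzyme) + 6  [with Toxicity=4, Enzyme=7]  = 10

10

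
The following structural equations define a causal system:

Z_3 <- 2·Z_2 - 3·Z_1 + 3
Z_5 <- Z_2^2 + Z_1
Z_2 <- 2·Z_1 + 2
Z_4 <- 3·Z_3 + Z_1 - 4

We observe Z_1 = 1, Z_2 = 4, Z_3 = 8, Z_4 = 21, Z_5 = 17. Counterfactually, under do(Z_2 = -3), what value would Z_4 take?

Under do(Z_2=-3), the mechanism Z_2 <- 2·Z_1 + 2 is discarded; Z_2 is fixed at -3.
Z_3 = 2·Z_2 - 3·Z_1 + 3  [with Z_2=-3, Z_1=1]  = -6
Z_4 = 3·Z_3 + Z_1 - 4  [with Z_3=-6, Z_1=1]  = -21

-21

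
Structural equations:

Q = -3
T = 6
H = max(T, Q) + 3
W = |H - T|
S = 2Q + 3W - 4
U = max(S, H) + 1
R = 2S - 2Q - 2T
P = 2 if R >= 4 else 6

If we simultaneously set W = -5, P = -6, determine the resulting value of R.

-56

Setting W = -5, P = -6 by intervention discards those variables' equations.
S = 2Q + 3W - 4  [with Q=-3, W=-5]  = -25
R = 2S - 2Q - 2T  [with S=-25, Q=-3, T=6]  = -56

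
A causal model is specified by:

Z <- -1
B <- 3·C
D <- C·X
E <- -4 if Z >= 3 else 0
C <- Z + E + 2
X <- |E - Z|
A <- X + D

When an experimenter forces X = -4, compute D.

Intervening sets X = -4 and removes its equation (X <- |E - Z|).
E = -4 if Z >= 3 else 0  [with Z=-1]  = 0
C = Z + E + 2  [with Z=-1, E=0]  = 1
D = C·X  [with C=1, X=-4]  = -4

-4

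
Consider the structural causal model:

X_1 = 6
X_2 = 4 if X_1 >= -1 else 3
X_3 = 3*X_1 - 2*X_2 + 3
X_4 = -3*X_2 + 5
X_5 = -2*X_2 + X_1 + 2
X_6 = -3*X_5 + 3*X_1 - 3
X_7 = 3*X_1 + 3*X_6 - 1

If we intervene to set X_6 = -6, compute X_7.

Intervening sets X_6 = -6 and removes its equation (X_6 = -3*X_5 + 3*X_1 - 3).
X_7 = 3*X_1 + 3*X_6 - 1  [with X_1=6, X_6=-6]  = -1

-1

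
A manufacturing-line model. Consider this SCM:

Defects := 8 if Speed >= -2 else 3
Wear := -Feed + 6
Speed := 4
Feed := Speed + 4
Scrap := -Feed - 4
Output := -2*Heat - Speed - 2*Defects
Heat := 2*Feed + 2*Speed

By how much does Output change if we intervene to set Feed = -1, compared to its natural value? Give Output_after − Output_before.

Under do(Feed=-1), the mechanism Feed := Speed + 4 is discarded; Feed is fixed at -1.
Heat = 2*Feed + 2*Speed  [with Feed=-1, Speed=4]  = 6
Defects = 8 if Speed >= -2 else 3  [with Speed=4]  = 8
Output = -2*Heat - Speed - 2*Defects  [with Heat=6, Speed=4, Defects=8]  = -32
Without intervention: Feed = Speed + 4  [with Speed=4]  = 8; Heat = 2*Feed + 2*Speed  [with Feed=8, Speed=4]  = 24; Defects = 8 if Speed >= -2 else 3  [with Speed=4]  = 8; Output = -2*Heat - Speed - 2*Defects  [with Heat=24, Speed=4, Defects=8]  = -68.
Change = -32 − (-68) = 36.

36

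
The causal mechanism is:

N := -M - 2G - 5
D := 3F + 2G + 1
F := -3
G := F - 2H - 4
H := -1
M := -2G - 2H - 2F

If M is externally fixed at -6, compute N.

Under do(M=-6), the mechanism M := -2G - 2H - 2F is discarded; M is fixed at -6.
G = F - 2H - 4  [with F=-3, H=-1]  = -5
N = -M - 2G - 5  [with M=-6, G=-5]  = 11

11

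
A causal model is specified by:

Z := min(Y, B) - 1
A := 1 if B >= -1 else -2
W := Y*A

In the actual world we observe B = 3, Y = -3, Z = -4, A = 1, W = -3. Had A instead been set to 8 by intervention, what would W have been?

-24

Intervening sets A = 8 and removes its equation (A := 1 if B >= -1 else -2).
W = Y*A  [with Y=-3, A=8]  = -24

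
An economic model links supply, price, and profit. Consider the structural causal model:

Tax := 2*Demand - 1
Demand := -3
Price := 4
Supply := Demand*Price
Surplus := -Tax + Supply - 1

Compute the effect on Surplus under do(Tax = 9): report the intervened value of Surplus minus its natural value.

-16

Intervening sets Tax = 9 and removes its equation (Tax := 2*Demand - 1).
Supply = Demand*Price  [with Demand=-3, Price=4]  = -12
Surplus = -Tax + Supply - 1  [with Tax=9, Supply=-12]  = -22
Without intervention: Supply = Demand*Price  [with Demand=-3, Price=4]  = -12; Tax = 2*Demand - 1  [with Demand=-3]  = -7; Surplus = -Tax + Supply - 1  [with Tax=-7, Supply=-12]  = -6.
Change = -22 − (-6) = -16.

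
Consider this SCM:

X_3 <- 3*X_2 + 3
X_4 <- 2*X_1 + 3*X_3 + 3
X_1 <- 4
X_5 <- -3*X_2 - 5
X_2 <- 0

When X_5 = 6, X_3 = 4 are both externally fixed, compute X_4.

23

Under do(X_5 = 6, X_3 = 4), each intervened variable's structural equation is replaced by its fixed value.
X_4 = 2*X_1 + 3*X_3 + 3  [with X_1=4, X_3=4]  = 23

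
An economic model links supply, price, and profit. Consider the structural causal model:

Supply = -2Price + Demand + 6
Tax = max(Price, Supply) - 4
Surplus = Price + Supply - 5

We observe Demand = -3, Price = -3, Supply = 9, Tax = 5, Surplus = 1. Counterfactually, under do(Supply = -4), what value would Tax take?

-7

The intervention breaks the incoming arrows to Supply: Supply = -2Price + Demand + 6 no longer applies, and Supply = -4.
Tax = max(Price, Supply) - 4  [with Price=-3, Supply=-4]  = -7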